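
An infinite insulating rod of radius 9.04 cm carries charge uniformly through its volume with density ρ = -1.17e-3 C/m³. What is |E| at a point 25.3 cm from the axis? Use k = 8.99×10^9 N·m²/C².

Take a coaxial cylindrical Gaussian surface of radius r = 25.3 cm and length L (r > 9.04 cm, full cross-section enclosed).
λ_enc = ρ·πR² = (-1.17e-3)π(0.0904)² = -3.004e-5 C/m.
Since E is radial and uniform over the curved surface, Φ = E·2πrL = Q_enc/ε₀ = λ_enc L/ε₀.
E = 2k|λ_enc|/r = 2(8.99×10^9)(3.004e-5)/(0.253) = 2.13×10^6 N/C.

E ≈ 2.13×10^6 N/C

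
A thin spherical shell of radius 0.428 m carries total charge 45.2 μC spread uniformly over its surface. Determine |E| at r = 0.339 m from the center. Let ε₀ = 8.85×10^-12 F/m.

By spherical symmetry E is radial; choose a Gaussian sphere of radius r = 0.339 m (inside the shell, r < 0.428 m).
No charge lies within this surface, so Q_enc = 0 and Gauss's law gives E·4πr² = 0 ⇒ E = 0.

|E| = 0 N/C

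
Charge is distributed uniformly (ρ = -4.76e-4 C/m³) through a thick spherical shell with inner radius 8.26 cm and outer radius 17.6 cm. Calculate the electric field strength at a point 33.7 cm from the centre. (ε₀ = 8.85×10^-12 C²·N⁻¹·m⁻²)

By spherical symmetry E is radial; choose a Gaussian sphere of radius r = 33.7 cm (r > 17.6 cm, enclosing the whole shell).
Q_enc = ρ·(4π/3)(b³ − a³) = (-4.76e-4)·(4π/3)·((0.176)³ − (0.0826)³) = -9.746e-6 C.
Gauss's law: E·4πr² = Q_enc/ε₀.
E = |Q_enc|/(4πε₀r²) = (9.746e-6)/(4π·8.85×10^-12·(0.337)²) = 7.72×10^5 N/C.

|E| = 7.72×10^5 N/C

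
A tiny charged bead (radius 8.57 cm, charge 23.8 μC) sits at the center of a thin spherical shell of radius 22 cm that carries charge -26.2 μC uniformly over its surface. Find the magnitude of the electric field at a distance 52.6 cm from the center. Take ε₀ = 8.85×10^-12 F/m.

Use a concentric Gaussian sphere at r = 52.6 cm (r > 22 cm, enclosing both).
Q_enc = (23.8 μC) + (-26.2 μC) = -2.40×10^-6 C.
By Gauss's law, ∮E·dA = E·4πr² = Q_enc/ε₀.
E = |Q_enc|/(4πε₀r²) = (2.40×10^-6)/(4π·8.85×10^-12·(0.526)²) = 7.80e4 N/C.

E ≈ 7.80×10^4 N/C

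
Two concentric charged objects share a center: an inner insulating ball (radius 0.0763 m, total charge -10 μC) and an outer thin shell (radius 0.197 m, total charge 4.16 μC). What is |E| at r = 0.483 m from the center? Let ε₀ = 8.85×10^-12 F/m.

2.25×10^5 V/m

By spherical symmetry E is radial; choose a Gaussian sphere of radius r = 0.483 m (r > 0.197 m, enclosing both).
Q_enc = (-10 μC) + (4.16 μC) = -5.84e-6 C.
Gauss's law: E·4πr² = Q_enc/ε₀.
E = |Q_enc|/(4πε₀r²) = (5.84×10^-6)/(4π·8.85×10^-12·(0.483)²) = 2.25×10^5 N/C.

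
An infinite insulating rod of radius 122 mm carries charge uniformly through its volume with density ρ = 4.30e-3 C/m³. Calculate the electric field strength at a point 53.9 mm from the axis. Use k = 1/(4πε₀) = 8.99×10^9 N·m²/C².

|E| ≈ 1.31×10^7 V/m

Take a coaxial cylindrical Gaussian surface of radius r = 53.9 mm and length L (r < R).
Charge inside radius r per length L is ρ·πr²·L, so λ_enc = ρπr² = 3.925×10^-5 C/m.
Applying ∮E·dA = Q_enc/ε₀ with the end caps contributing no flux:
E = 2k|λ_enc|/r = 2(8.99×10^9)(3.925e-5)/(0.0539) = 1.31×10^7 N/C.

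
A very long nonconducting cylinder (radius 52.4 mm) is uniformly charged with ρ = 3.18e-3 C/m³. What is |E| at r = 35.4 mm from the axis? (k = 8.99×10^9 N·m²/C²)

Coaxial Gaussian cylinder, radius r = 35.4 mm, length L (r < R).
Charge inside radius r per length L is ρ·πr²·L, so λ_enc = ρπr² = 1.252×10^-5 C/m.
Since E is radial and uniform over the curved surface, Φ = E·2πrL = Q_enc/ε₀ = λ_enc L/ε₀.
E = 2k|λ_enc|/r = 2(8.99×10^9)(1.252e-5)/(0.0354) = 6.36×10^6 N/C.

E = 6.36×10^6 N/C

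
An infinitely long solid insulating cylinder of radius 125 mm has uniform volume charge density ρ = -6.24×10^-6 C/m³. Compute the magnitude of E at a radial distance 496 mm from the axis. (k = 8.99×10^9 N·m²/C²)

|E| ≈ 1.11e4 N/C

Coaxial Gaussian cylinder, radius r = 496 mm, length L (r > 125 mm, full cross-section enclosed).
λ_enc = ρ·πR² = (-6.24×10^-6)π(0.125)² = -3.063e-7 C/m.
Gauss's law: E·2πrL = λ_enc L/ε₀.
E = 2k|λ_enc|/r = 2(8.99×10^9)(3.063×10^-7)/(0.496) = 1.11e4 N/C.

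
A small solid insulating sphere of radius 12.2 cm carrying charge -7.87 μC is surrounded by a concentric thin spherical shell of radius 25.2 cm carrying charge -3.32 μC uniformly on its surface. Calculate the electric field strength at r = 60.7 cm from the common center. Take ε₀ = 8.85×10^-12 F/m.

|E| ≈ 2.73×10^5 N/C

Take a concentric spherical Gaussian surface of radius r = 60.7 cm (r > 25.2 cm, enclosing both).
Q_enc = (-7.87 μC) + (-3.32 μC) = -1.119×10^-5 C.
Since E is radial and uniform over the Gaussian sphere, Φ = E·4πr² = Q_enc/ε₀.
E = |Q_enc|/(4πε₀r²) = (1.119×10^-5)/(4π·8.85×10^-12·(0.607)²) = 2.73×10^5 N/C.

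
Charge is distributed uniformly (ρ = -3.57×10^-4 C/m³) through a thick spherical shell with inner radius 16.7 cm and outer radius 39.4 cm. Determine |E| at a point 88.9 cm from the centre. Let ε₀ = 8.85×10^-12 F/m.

9.61×10^5 N/C

By spherical symmetry E is radial; choose a Gaussian sphere of radius r = 88.9 cm (r > 39.4 cm, enclosing the whole shell).
Q_enc = ρ·(4π/3)(b³ − a³) = (-3.57e-4)·(4π/3)·((0.394)³ − (0.167)³) = -8.45×10^-5 C.
Applying ∮E·dA = Q_enc/ε₀ with Φ = E(4πr²):
E = |Q_enc|/(4πε₀r²) = (8.45×10^-5)/(4π·8.85×10^-12·(0.889)²) = 9.61×10^5 N/C.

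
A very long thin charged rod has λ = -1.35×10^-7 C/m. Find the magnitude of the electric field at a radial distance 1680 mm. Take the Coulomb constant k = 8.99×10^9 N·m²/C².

Take a coaxial cylindrical Gaussian surface of radius r = 1680 mm and length L.
Q_enc = λL, so λ_enc = -1.35×10^-7 C/m.
Applying ∮E·dA = Q_enc/ε₀ with the end caps contributing no flux:
E = 2k|λ_enc|/r = 2(8.99×10^9)(1.35e-7)/(1.68) = 1.44×10^3 N/C.

|E| = 1.44e3 V/m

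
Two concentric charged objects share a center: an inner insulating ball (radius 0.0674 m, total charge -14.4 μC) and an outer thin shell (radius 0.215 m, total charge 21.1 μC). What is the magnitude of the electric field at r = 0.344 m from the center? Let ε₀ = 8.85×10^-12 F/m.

E ≈ 5.09e5 N/C

Symmetry ⇒ E = E(r) r̂. Gaussian sphere of radius r = 0.344 m (r > 0.215 m, enclosing both).
Q_enc = (-14.4 μC) + (21.1 μC) = 6.70e-6 C.
Applying ∮E·dA = Q_enc/ε₀ with Φ = E(4πr²):
E = |Q_enc|/(4πε₀r²) = (6.70×10^-6)/(4π·8.85×10^-12·(0.344)²) = 5.09×10^5 N/C.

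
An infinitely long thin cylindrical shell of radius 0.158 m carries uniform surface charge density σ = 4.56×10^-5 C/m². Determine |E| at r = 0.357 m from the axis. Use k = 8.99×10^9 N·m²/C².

|E| ≈ 2.28×10^6 V/m

Coaxial Gaussian cylinder, radius r = 0.357 m, length L (r > 0.158 m).
The whole shell is enclosed: λ_enc = σ·2πR = (4.56×10^-5)·2π·(0.158) = 4.527×10^-5 C/m.
Applying ∮E·dA = Q_enc/ε₀ with the end caps contributing no flux:
E = 2k|λ_enc|/r = 2(8.99×10^9)(4.527×10^-5)/(0.357) = 2.28×10^6 N/C.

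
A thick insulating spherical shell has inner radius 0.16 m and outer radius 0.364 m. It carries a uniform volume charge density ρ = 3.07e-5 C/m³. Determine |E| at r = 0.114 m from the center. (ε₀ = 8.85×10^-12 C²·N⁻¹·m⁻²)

Symmetry ⇒ E = E(r) r̂. Gaussian sphere of radius r = 0.114 m (r < 0.16 m, inside the empty cavity).
Q_enc = 0 (all charge lies at larger r); Gauss's law gives E = 0.

E = 0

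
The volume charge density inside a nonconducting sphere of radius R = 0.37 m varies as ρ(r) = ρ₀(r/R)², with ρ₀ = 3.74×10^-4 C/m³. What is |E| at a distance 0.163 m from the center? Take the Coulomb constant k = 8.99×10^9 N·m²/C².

Use a concentric Gaussian sphere at r = 0.163 m (r < R).
Integrate the density: Q_enc = 4π ∫₀^r ρ₀(r'/R)^2 r'² dr' = 4πρ₀ r^5/(5·R²) = 7.90×10^-7 C.
Gauss's law: E·4πr² = Q_enc/ε₀.
E = k|Q_enc|/r² = (8.99×10^9)(7.90×10^-7)/(0.163)² = 2.67e5 N/C.

|E| = 2.67×10^5 V/m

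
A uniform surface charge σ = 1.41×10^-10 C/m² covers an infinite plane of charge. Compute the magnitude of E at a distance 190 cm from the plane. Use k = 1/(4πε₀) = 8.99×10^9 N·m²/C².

E = 7.96 V/m

By planar symmetry E is perpendicular to the sheet and uniform; use a Gaussian pillbox with flat faces of area A on each side of the sheet.
Only the two end caps contribute flux: Φ = 2EA. With Q_enc = σA, Gauss's law gives E = |σ|/(2ε₀).
E = 2πk|σ| = 2π(8.99×10^9)(1.41×10^-10) = 7.96 N/C.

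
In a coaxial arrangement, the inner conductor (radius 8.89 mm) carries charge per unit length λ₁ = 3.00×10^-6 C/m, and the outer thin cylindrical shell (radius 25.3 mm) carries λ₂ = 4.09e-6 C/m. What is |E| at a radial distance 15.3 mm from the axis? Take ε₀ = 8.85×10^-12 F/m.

Take a coaxial cylindrical Gaussian surface of radius r = 15.3 mm and length L (between the conductors, 8.89 mm < r < 25.3 mm).
Only the inner wire is enclosed; the outer shell contributes nothing inside itself. λ_enc = λ₁ = 3.00×10^-6 C/m.
Gauss's law: E·2πrL = λ_enc L/ε₀.
E = |λ_enc|/(2πε₀r) = (3.00×10^-6)/(2π·8.85×10^-12·0.0153) = 3.53×10^6 N/C.

E ≈ 3.53×10^6 N/C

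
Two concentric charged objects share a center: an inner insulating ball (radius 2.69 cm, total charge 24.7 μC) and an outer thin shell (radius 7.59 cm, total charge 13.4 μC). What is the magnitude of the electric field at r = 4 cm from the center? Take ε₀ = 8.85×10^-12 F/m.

|E| = 1.39×10^8 N/C

Take a concentric spherical Gaussian surface of radius r = 4 cm (between the bodies, 2.69 cm < r < 7.59 cm).
The shell at 7.59 cm lies outside the Gaussian surface, so Q_enc = 24.7 μC = 2.47×10^-5 C.
By Gauss's law, ∮E·dA = E·4πr² = Q_enc/ε₀.
E = |Q_enc|/(4πε₀r²) = (2.47e-5)/(4π·8.85×10^-12·(0.04)²) = 1.39×10^8 N/C.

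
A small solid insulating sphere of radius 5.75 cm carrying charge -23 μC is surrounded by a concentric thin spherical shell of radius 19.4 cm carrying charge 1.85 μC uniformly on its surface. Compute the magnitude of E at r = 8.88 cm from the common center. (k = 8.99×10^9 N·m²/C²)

E = 2.62×10^7 N/C

Symmetry ⇒ E = E(r) r̂. Gaussian sphere of radius r = 8.88 cm (between the bodies, 5.75 cm < r < 19.4 cm).
The shell at 19.4 cm lies outside the Gaussian surface, so Q_enc = -23 μC = -2.30e-5 C.
Applying ∮E·dA = Q_enc/ε₀ with Φ = E(4πr²):
E = k|Q_enc|/r² = (8.99×10^9)(2.30×10^-5)/(0.0888)² = 2.62×10^7 N/C.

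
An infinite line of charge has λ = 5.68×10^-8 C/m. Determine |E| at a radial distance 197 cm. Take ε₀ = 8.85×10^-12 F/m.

E = 519 N/C

Take a coaxial cylindrical Gaussian surface of radius r = 197 cm and length L.
Q_enc = λL, so λ_enc = 5.68e-8 C/m.
By Gauss's law (flux through the curved wall only), E·2πrL = λ_enc L/ε₀.
E = |λ_enc|/(2πε₀r) = (5.68×10^-8)/(2π·8.85×10^-12·1.97) = 519 N/C.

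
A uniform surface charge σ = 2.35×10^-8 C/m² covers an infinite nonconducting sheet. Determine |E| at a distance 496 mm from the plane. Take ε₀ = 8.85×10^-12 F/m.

The symmetry is planar: E is normal to the sheet and the same magnitude on both sides. Take a pillbox straddling the sheet with end-cap area A.
Flux Φ = 2EA and Q_enc = σA, so 2EA = σA/ε₀ ⇒ E = |σ|/(2ε₀), independent of distance.
E = |σ|/(2ε₀) = (2.35e-8)/(2·8.85×10^-12) = 1.33×10^3 N/C.

|E| ≈ 1.33e3 N/C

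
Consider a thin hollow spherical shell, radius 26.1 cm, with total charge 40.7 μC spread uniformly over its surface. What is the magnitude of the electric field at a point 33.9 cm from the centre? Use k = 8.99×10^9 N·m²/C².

By spherical symmetry E is radial; choose a Gaussian sphere of radius r = 33.9 cm (r > 26.1 cm).
The entire shell is enclosed: Q_enc = 4.07e-5 C.
Gauss's law: E·4πr² = Q_enc/ε₀.
E = k|Q_enc|/r² = (8.99×10^9)(4.07×10^-5)/(0.339)² = 3.18e6 N/C.

E = 3.18e6 V/m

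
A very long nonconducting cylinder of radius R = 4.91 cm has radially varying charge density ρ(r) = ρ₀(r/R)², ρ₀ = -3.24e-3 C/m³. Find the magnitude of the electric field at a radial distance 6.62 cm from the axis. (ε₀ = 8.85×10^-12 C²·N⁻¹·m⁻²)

Coaxial Gaussian cylinder, radius r = 6.62 cm, length L (r > R, full charge per length enclosed).
λ_enc = 2π ∫₀^R ρ₀(r'/R)^2 r' dr' = 2πρ₀R²/4 = -1.227e-5 C/m.
Applying ∮E·dA = Q_enc/ε₀ with the end caps contributing no flux:
E = |λ_enc|/(2πε₀r) = (1.227×10^-5)/(2π·8.85×10^-12·0.0662) = 3.33e6 N/C.

|E| = 3.33e6 N/C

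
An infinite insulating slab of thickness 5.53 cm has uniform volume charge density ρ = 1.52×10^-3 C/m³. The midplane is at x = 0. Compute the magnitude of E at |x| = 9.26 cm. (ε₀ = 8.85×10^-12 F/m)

|E| ≈ 4.75×10^6 N/C

The point |x| = 9.26 cm lies outside the slab (half-thickness 0.02765 m). A symmetric pillbox spanning the full slab encloses Q_enc = ρ·d·A.
Flux = 2EA ⇒ E = |ρ|d/(2ε₀), independent of distance outside.
E = (1.52×10^-3)(0.0553)/(2·8.85×10^-12) = 4.75e6 N/C.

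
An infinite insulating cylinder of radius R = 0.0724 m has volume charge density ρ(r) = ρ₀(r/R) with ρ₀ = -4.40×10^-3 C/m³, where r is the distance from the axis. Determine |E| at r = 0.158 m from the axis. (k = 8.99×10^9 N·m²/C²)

E = 5.50×10^6 V/m

Take a coaxial cylindrical Gaussian surface of radius r = 0.158 m and length L (r > R, full charge per length enclosed).
λ_enc = 2π ∫₀^R ρ₀(r'/R)^1 r' dr' = 2πρ₀R²/3 = -4.83e-5 C/m.
By Gauss's law (flux through the curved wall only), E·2πrL = λ_enc L/ε₀.
E = 2k|λ_enc|/r = 2(8.99×10^9)(4.83×10^-5)/(0.158) = 5.50×10^6 N/C.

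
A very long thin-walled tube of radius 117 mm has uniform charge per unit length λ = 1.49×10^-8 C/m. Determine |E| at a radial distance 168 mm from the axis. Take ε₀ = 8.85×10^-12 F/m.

1.59×10^3 N/C

Coaxial Gaussian cylinder, radius r = 168 mm, length L (r > 117 mm).
The full line charge is enclosed: λ_enc = 1.49×10^-8 C/m.
Since E is radial and uniform over the curved surface, Φ = E·2πrL = Q_enc/ε₀ = λ_enc L/ε₀.
E = |λ_enc|/(2πε₀r) = (1.49×10^-8)/(2π·8.85×10^-12·0.168) = 1.59×10^3 N/C.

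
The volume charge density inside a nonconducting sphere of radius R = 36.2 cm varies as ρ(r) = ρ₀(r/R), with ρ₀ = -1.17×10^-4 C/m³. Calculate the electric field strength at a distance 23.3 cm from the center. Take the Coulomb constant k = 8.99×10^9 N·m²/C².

E ≈ 4.96e5 N/C

Take a concentric spherical Gaussian surface of radius r = 23.3 cm (r < R).
Q_enc = ∫₀^r ρ(r')·4πr'² dr' = (4πρ₀/R) ∫₀^r r'^3 dr' = 4πρ₀ r^4/(4·R) = -2.993×10^-6 C.
Since E is radial and uniform over the Gaussian sphere, Φ = E·4πr² = Q_enc/ε₀.
E = k|Q_enc|/r² = (8.99×10^9)(2.993×10^-6)/(0.233)² = 4.96×10^5 N/C.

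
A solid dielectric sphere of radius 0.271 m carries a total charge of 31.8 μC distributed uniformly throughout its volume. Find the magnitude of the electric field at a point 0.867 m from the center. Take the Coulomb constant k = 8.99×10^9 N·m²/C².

|E| = 3.80×10^5 N/C

Use a concentric Gaussian sphere at r = 0.867 m (r > R, so the entire charge is enclosed).
Q_enc = 31.8 μC = 3.18×10^-5 C.
Applying ∮E·dA = Q_enc/ε₀ with Φ = E(4πr²):
E = k|Q_enc|/r² = (8.99×10^9)(3.18×10^-5)/(0.867)² = 3.80×10^5 N/C.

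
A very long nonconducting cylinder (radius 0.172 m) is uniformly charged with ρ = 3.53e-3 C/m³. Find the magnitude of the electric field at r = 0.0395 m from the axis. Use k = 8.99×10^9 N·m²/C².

E = 7.88×10^6 V/m

By cylindrical symmetry E is radial; use a coaxial Gaussian cylinder of radius 0.0395 m and length L (r < R).
Enclosed charge per unit length: λ_enc = ρ·πr² = (3.53×10^-3)π(0.0395)² = 1.73e-5 C/m.
Applying ∮E·dA = Q_enc/ε₀ with the end caps contributing no flux:
E = 2k|λ_enc|/r = 2(8.99×10^9)(1.73e-5)/(0.0395) = 7.88e6 N/C.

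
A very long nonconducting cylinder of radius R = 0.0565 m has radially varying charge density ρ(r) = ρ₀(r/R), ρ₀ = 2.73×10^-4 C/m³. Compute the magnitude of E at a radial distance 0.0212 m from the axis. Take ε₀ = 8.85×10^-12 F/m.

8.18e4 V/m

Take a coaxial cylindrical Gaussian surface of radius r = 0.0212 m and length L (r < R).
Integrating ρ over the cross-section to radius r: λ_enc = (2πρ₀/R) ∫₀^r r'^2 dr' = 2πρ₀ r^3/(3·R) = 9.642e-8 C/m.
By Gauss's law (flux through the curved wall only), E·2πrL = λ_enc L/ε₀.
E = |λ_enc|/(2πε₀r) = (9.642×10^-8)/(2π·8.85×10^-12·0.0212) = 8.18e4 N/C.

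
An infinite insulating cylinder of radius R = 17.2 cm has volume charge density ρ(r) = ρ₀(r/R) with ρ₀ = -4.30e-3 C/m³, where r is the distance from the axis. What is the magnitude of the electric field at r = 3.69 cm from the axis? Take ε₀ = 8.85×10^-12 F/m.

1.28×10^6 N/C

By cylindrical symmetry E is radial; use a coaxial Gaussian cylinder of radius 3.69 cm and length L (r < R).
Integrating ρ over the cross-section to radius r: λ_enc = (2πρ₀/R) ∫₀^r r'^2 dr' = 2πρ₀ r^3/(3·R) = -2.631×10^-6 C/m.
Applying ∮E·dA = Q_enc/ε₀ with the end caps contributing no flux:
E = |λ_enc|/(2πε₀r) = (2.631e-6)/(2π·8.85×10^-12·0.0369) = 1.28×10^6 N/C.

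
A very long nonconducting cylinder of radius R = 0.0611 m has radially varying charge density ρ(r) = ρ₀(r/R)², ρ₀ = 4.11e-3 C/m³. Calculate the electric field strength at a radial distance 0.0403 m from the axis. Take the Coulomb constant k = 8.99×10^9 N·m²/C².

Coaxial Gaussian cylinder, radius r = 0.0403 m, length L (r < R).
Integrating ρ over the cross-section to radius r: λ_enc = (2πρ₀/R²) ∫₀^r r'^3 dr' = 2πρ₀ r^4/(4·R²) = 4.561×10^-6 C/m.
Applying ∮E·dA = Q_enc/ε₀ with the end caps contributing no flux:
E = 2k|λ_enc|/r = 2(8.99×10^9)(4.561e-6)/(0.0403) = 2.04×10^6 N/C.

E = 2.04×10^6 V/m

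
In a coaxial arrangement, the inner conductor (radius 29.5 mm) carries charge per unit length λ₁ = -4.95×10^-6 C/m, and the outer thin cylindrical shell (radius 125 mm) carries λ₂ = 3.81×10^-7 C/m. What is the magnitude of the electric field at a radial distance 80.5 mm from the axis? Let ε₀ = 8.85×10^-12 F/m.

1.11×10^6 N/C

By cylindrical symmetry E is radial; use a coaxial Gaussian cylinder of radius 80.5 mm and length L (between the conductors, 29.5 mm < r < 125 mm).
The shell at 125 mm lies outside the Gaussian surface, so λ_enc = λ₁ = -4.95e-6 C/m.
Gauss's law: E·2πrL = λ_enc L/ε₀.
E = |λ_enc|/(2πε₀r) = (4.95×10^-6)/(2π·8.85×10^-12·0.0805) = 1.11×10^6 N/C.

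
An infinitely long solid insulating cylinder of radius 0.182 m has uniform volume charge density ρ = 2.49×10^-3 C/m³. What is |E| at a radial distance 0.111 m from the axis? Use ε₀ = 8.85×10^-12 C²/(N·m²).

|E| = 1.56×10^7 V/m

Take a coaxial cylindrical Gaussian surface of radius r = 0.111 m and length L (r < R).
Charge inside radius r per length L is ρ·πr²·L, so λ_enc = ρπr² = 9.638×10^-5 C/m.
Gauss's law: E·2πrL = λ_enc L/ε₀.
E = |λ_enc|/(2πε₀r) = (9.638×10^-5)/(2π·8.85×10^-12·0.111) = 1.56e7 N/C.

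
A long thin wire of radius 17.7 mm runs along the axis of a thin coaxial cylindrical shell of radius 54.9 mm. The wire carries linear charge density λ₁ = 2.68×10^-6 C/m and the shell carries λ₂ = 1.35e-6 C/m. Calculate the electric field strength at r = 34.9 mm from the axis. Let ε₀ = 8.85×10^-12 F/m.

Choose a coaxial cylinder of radius r = 34.9 mm (arbitrary length L) as the Gaussian surface (between the conductors, 17.7 mm < r < 54.9 mm).
Only the inner wire is enclosed; the outer shell contributes nothing inside itself. λ_enc = λ₁ = 2.68×10^-6 C/m.
Since E is radial and uniform over the curved surface, Φ = E·2πrL = Q_enc/ε₀ = λ_enc L/ε₀.
E = |λ_enc|/(2πε₀r) = (2.68e-6)/(2π·8.85×10^-12·0.0349) = 1.38×10^6 N/C.

1.38×10^6 N/C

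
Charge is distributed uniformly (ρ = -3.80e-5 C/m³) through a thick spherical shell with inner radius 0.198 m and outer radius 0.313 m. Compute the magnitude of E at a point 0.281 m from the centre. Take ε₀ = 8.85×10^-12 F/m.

Take a concentric spherical Gaussian surface of radius r = 0.281 m (within the shell material, 0.198 m < r < 0.313 m).
Only the shell between 0.198 m and r is enclosed: Q_enc = ρ·(4π/3)(r³ − a³) = (-3.80×10^-5)·(4π/3)·((0.281)³ − (0.198)³) = -2.296×10^-6 C.
Since E is radial and uniform over the Gaussian sphere, Φ = E·4πr² = Q_enc/ε₀.
E = |Q_enc|/(4πε₀r²) = (2.296×10^-6)/(4π·8.85×10^-12·(0.281)²) = 2.61×10^5 N/C.

E ≈ 2.61×10^5 N/C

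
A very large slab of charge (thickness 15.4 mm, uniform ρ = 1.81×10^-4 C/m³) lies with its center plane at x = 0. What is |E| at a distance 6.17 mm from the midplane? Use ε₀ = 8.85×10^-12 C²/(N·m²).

By symmetry E is perpendicular to the slab. A Gaussian pillbox from −6.17 mm to +6.17 mm (face area A) lies entirely within the slab.
Q_enc = ρ·(2x)·A and flux = 2EA, so 2EA = 2ρxA/ε₀ ⇒ E = |ρ|x/ε₀.
E = (1.81×10^-4)(0.00617)/(8.85×10^-12) = 1.26×10^5 N/C.

E ≈ 1.26×10^5 N/C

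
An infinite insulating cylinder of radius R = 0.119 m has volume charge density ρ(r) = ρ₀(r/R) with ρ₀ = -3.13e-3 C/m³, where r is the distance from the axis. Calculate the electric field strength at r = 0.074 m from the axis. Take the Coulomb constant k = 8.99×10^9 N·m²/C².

|E| = 5.42×10^6 N/C

Choose a coaxial cylinder of radius r = 0.074 m (arbitrary length L) as the Gaussian surface (r < R).
λ_enc = ∫₀^r ρ(r')·2πr' dr' = (2πρ₀/R)·r^3/3 = -2.232×10^-5 C/m.
By Gauss's law (flux through the curved wall only), E·2πrL = λ_enc L/ε₀.
E = 2k|λ_enc|/r = 2(8.99×10^9)(2.232e-5)/(0.074) = 5.42×10^6 N/C.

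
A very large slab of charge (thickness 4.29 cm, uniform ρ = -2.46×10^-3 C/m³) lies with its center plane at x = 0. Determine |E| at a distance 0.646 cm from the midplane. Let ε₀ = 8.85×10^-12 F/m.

By symmetry E is perpendicular to the slab. A Gaussian pillbox from −0.646 cm to +0.646 cm (face area A) lies entirely within the slab.
Q_enc = ρ·(2x)·A and flux = 2EA, so 2EA = 2ρxA/ε₀ ⇒ E = |ρ|x/ε₀.
E = (2.46×10^-3)(0.00646)/(8.85×10^-12) = 1.80e6 N/C.

|E| = 1.80×10^6 N/C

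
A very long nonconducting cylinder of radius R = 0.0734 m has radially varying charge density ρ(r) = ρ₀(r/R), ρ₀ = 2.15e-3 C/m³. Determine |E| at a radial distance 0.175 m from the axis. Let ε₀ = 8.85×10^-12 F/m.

|E| = 2.49×10^6 N/C

Choose a coaxial cylinder of radius r = 0.175 m (arbitrary length L) as the Gaussian surface (r > R, full charge per length enclosed).
λ_enc = 2π ∫₀^R ρ₀(r'/R)^1 r' dr' = 2πρ₀R²/3 = 2.426×10^-5 C/m.
Applying ∮E·dA = Q_enc/ε₀ with the end caps contributing no flux:
E = |λ_enc|/(2πε₀r) = (2.426e-5)/(2π·8.85×10^-12·0.175) = 2.49×10^6 N/C.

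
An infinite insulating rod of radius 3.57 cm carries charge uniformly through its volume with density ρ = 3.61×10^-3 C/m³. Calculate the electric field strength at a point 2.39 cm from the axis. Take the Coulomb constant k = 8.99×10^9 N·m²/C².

E ≈ 4.87×10^6 N/C

Take a coaxial cylindrical Gaussian surface of radius r = 2.39 cm and length L (r < R).
Enclosed charge per unit length: λ_enc = ρ·πr² = (3.61×10^-3)π(0.0239)² = 6.478×10^-6 C/m.
By Gauss's law (flux through the curved wall only), E·2πrL = λ_enc L/ε₀.
E = 2k|λ_enc|/r = 2(8.99×10^9)(6.478×10^-6)/(0.0239) = 4.87e6 N/C.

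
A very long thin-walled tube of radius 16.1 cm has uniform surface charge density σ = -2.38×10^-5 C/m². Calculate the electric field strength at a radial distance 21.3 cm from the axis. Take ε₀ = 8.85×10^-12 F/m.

Choose a coaxial cylinder of radius r = 21.3 cm (arbitrary length L) as the Gaussian surface (r > 16.1 cm).
The whole shell is enclosed: λ_enc = σ·2πR = (-2.38×10^-5)·2π·(0.161) = -2.408×10^-5 C/m.
Gauss's law: E·2πrL = λ_enc L/ε₀.
E = |λ_enc|/(2πε₀r) = (2.408e-5)/(2π·8.85×10^-12·0.213) = 2.03×10^6 N/C.

E = 2.03×10^6 N/C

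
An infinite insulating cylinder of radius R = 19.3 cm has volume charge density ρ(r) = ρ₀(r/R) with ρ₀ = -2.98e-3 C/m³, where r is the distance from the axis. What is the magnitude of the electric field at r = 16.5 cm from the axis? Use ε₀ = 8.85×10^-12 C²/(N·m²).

|E| ≈ 1.58e7 N/C

Take a coaxial cylindrical Gaussian surface of radius r = 16.5 cm and length L (r < R).
λ_enc = ∫₀^r ρ(r')·2πr' dr' = (2πρ₀/R)·r^3/3 = -1.453e-4 C/m.
Since E is radial and uniform over the curved surface, Φ = E·2πrL = Q_enc/ε₀ = λ_enc L/ε₀.
E = |λ_enc|/(2πε₀r) = (1.453×10^-4)/(2π·8.85×10^-12·0.165) = 1.58e7 N/C.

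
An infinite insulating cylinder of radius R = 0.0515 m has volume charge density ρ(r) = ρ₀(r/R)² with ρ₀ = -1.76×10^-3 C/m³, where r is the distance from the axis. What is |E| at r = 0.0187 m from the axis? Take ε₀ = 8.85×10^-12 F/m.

Choose a coaxial cylinder of radius r = 0.0187 m (arbitrary length L) as the Gaussian surface (r < R).
Integrating ρ over the cross-section to radius r: λ_enc = (2πρ₀/R²) ∫₀^r r'^3 dr' = 2πρ₀ r^4/(4·R²) = -1.275×10^-7 C/m.
Since E is radial and uniform over the curved surface, Φ = E·2πrL = Q_enc/ε₀ = λ_enc L/ε₀.
E = |λ_enc|/(2πε₀r) = (1.275×10^-7)/(2π·8.85×10^-12·0.0187) = 1.23×10^5 N/C.

|E| = 1.23×10^5 V/m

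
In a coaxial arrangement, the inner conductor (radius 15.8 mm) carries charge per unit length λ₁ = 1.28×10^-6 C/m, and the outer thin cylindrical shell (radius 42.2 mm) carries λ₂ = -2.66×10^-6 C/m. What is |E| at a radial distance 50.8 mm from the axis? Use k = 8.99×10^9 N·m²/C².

E ≈ 4.88e5 N/C

Coaxial Gaussian cylinder, radius r = 50.8 mm, length L (r > 42.2 mm, enclosing both).
λ_enc = λ₁ + λ₂ = (1.28×10^-6) + (-2.66×10^-6) = -1.38e-6 C/m.
Applying ∮E·dA = Q_enc/ε₀ with the end caps contributing no flux:
E = 2k|λ_enc|/r = 2(8.99×10^9)(1.38×10^-6)/(0.0508) = 4.88×10^5 N/C.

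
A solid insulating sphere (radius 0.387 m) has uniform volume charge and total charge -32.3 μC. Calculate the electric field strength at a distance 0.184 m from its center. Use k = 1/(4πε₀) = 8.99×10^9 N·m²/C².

Use a concentric Gaussian sphere at r = 0.184 m (r < R).
For a uniform sphere the enclosed fraction is (r/R)³, so Q_enc = (-32.3 μC)(0.184/0.387)³ = -3.472e-6 C.
Applying ∮E·dA = Q_enc/ε₀ with Φ = E(4πr²):
E = k|Q_enc|/r² = (8.99×10^9)(3.472e-6)/(0.184)² = 9.22×10^5 N/C.

|E| = 9.22e5 N/C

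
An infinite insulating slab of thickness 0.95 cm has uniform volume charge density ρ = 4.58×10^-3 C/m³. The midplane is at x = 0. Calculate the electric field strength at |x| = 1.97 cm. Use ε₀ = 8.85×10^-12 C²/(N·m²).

The point |x| = 1.97 cm lies outside the slab (half-thickness 0.00475 m). A symmetric pillbox spanning the full slab encloses Q_enc = ρ·d·A.
Flux = 2EA ⇒ E = |ρ|d/(2ε₀), independent of distance outside.
E = (4.58×10^-3)(0.0095)/(2·8.85×10^-12) = 2.46×10^6 N/C.

E ≈ 2.46e6 N/C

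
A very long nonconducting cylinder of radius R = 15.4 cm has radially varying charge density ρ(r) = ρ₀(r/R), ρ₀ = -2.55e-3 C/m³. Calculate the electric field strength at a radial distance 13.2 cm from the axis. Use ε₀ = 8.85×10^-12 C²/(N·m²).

Choose a coaxial cylinder of radius r = 13.2 cm (arbitrary length L) as the Gaussian surface (r < R).
λ_enc = ∫₀^r ρ(r')·2πr' dr' = (2πρ₀/R)·r^3/3 = -7.976×10^-5 C/m.
Since E is radial and uniform over the curved surface, Φ = E·2πrL = Q_enc/ε₀ = λ_enc L/ε₀.
E = |λ_enc|/(2πε₀r) = (7.976×10^-5)/(2π·8.85×10^-12·0.132) = 1.09×10^7 N/C.

E = 1.09×10^7 V/m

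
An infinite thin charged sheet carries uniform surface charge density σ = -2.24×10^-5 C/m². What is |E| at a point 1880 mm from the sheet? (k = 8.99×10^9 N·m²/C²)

Choose a cylindrical pillbox piercing the sheet, end faces (area A) parallel to it.
Only the two end caps contribute flux: Φ = 2EA. With Q_enc = σA, Gauss's law gives E = |σ|/(2ε₀).
E = 2πk|σ| = 2π(8.99×10^9)(2.24×10^-5) = 1.27e6 N/C.

|E| ≈ 1.27×10^6 N/C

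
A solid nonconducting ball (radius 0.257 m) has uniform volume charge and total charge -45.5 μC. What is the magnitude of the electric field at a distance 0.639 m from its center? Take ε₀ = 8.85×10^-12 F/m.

E = 1.00×10^6 N/C

Take a concentric spherical Gaussian surface of radius r = 0.639 m (r > R, so the entire charge is enclosed).
Q_enc = -45.5 μC = -4.55×10^-5 C.
Applying ∮E·dA = Q_enc/ε₀ with Φ = E(4πr²):
E = |Q_enc|/(4πε₀r²) = (4.55×10^-5)/(4π·8.85×10^-12·(0.639)²) = 1.00e6 N/C.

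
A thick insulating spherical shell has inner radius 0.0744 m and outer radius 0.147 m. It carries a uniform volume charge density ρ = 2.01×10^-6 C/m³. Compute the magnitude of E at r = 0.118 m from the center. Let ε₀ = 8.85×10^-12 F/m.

|E| = 6.69e3 N/C

Take a concentric spherical Gaussian surface of radius r = 0.118 m (within the shell material, 0.0744 m < r < 0.147 m).
Only the shell between 0.0744 m and r is enclosed: Q_enc = ρ·(4π/3)(r³ − a³) = (2.01e-6)·(4π/3)·((0.118)³ − (0.0744)³) = 1.037×10^-8 C.
Gauss's law: E·4πr² = Q_enc/ε₀.
E = |Q_enc|/(4πε₀r²) = (1.037e-8)/(4π·8.85×10^-12·(0.118)²) = 6.69×10^3 N/C.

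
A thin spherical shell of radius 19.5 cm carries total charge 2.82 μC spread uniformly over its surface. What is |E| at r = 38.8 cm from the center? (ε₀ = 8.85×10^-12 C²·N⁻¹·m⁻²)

Use a concentric Gaussian sphere at r = 38.8 cm (r > 19.5 cm).
The entire shell is enclosed: Q_enc = 2.82e-6 C.
Gauss's law: E·4πr² = Q_enc/ε₀.
E = |Q_enc|/(4πε₀r²) = (2.82×10^-6)/(4π·8.85×10^-12·(0.388)²) = 1.68e5 N/C.

|E| ≈ 1.68×10^5 N/C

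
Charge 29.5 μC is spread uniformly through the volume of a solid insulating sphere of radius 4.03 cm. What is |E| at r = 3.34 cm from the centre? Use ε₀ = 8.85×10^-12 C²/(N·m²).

Take a concentric spherical Gaussian surface of radius r = 3.34 cm (r < R).
Only the charge within r is enclosed: Q_enc = Q·(r/R)³ = (29.5 μC)·(3.34 cm/4.03 cm)³ = 1.679e-5 C.
Applying ∮E·dA = Q_enc/ε₀ with Φ = E(4πr²):
E = |Q_enc|/(4πε₀r²) = (1.679e-5)/(4π·8.85×10^-12·(0.0334)²) = 1.35×10^8 N/C.

E ≈ 1.35e8 N/C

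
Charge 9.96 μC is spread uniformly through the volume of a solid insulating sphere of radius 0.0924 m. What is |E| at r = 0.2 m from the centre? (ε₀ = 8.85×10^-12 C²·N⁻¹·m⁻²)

By spherical symmetry E is radial; choose a Gaussian sphere of radius r = 0.2 m (r > R, so the entire charge is enclosed).
Q_enc = 9.96 μC = 9.96e-6 C.
Gauss's law: E·4πr² = Q_enc/ε₀.
E = |Q_enc|/(4πε₀r²) = (9.96e-6)/(4π·8.85×10^-12·(0.2)²) = 2.24×10^6 N/C.

|E| = 2.24×10^6 N/C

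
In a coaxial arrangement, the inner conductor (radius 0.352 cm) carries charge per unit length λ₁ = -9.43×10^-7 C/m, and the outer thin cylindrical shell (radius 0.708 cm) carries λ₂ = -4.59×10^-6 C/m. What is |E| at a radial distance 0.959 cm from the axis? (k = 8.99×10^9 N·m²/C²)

Choose a coaxial cylinder of radius r = 0.959 cm (arbitrary length L) as the Gaussian surface (r > 0.708 cm, enclosing both).
λ_enc = λ₁ + λ₂ = (-9.43×10^-7) + (-4.59×10^-6) = -5.533×10^-6 C/m.
Gauss's law: E·2πrL = λ_enc L/ε₀.
E = 2k|λ_enc|/r = 2(8.99×10^9)(5.533×10^-6)/(0.00959) = 1.04e7 N/C.

1.04×10^7 N/C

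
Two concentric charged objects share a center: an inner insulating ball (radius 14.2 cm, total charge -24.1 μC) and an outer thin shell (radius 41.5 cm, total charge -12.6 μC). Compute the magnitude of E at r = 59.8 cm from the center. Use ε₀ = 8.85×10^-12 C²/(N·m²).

|E| = 9.23e5 V/m

By spherical symmetry E is radial; choose a Gaussian sphere of radius r = 59.8 cm (r > 41.5 cm, enclosing both).
Q_enc = (-24.1 μC) + (-12.6 μC) = -3.67e-5 C.
By Gauss's law, ∮E·dA = E·4πr² = Q_enc/ε₀.
E = |Q_enc|/(4πε₀r²) = (3.67×10^-5)/(4π·8.85×10^-12·(0.598)²) = 9.23×10^5 N/C.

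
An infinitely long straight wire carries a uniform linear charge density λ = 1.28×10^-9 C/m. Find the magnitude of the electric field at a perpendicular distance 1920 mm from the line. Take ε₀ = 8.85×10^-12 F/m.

Take a coaxial cylindrical Gaussian surface of radius r = 1920 mm and length L.
Q_enc = λL, so λ_enc = 1.28×10^-9 C/m.
Since E is radial and uniform over the curved surface, Φ = E·2πrL = Q_enc/ε₀ = λ_enc L/ε₀.
E = |λ_enc|/(2πε₀r) = (1.28×10^-9)/(2π·8.85×10^-12·1.92) = 12 N/C.

E = 12 N/C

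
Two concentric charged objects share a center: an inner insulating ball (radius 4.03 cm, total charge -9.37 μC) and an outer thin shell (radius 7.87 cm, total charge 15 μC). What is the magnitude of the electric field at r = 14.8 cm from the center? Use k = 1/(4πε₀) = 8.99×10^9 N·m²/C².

|E| = 2.31×10^6 N/C

Use a concentric Gaussian sphere at r = 14.8 cm (r > 7.87 cm, enclosing both).
Q_enc = (-9.37 μC) + (15 μC) = 5.63e-6 C.
By Gauss's law, ∮E·dA = E·4πr² = Q_enc/ε₀.
E = k|Q_enc|/r² = (8.99×10^9)(5.63e-6)/(0.148)² = 2.31e6 N/C.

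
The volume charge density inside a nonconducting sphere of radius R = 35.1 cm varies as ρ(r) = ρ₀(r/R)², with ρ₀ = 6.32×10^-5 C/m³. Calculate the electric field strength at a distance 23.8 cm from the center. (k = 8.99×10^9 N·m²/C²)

|E| ≈ 1.56e5 N/C

By spherical symmetry E is radial; choose a Gaussian sphere of radius r = 23.8 cm (r < R).
Q_enc = ∫₀^r ρ(r')·4πr'² dr' = (4πρ₀/R²) ∫₀^r r'^4 dr' = 4πρ₀ r^5/(5·R²) = 9.845×10^-7 C.
Applying ∮E·dA = Q_enc/ε₀ with Φ = E(4πr²):
E = k|Q_enc|/r² = (8.99×10^9)(9.845×10^-7)/(0.238)² = 1.56×10^5 N/C.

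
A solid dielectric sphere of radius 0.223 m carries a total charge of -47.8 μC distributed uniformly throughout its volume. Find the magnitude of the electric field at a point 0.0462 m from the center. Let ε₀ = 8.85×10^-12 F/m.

E = 1.79×10^6 N/C

Symmetry ⇒ E = E(r) r̂. Gaussian sphere of radius r = 0.0462 m (r < R).
Only the charge within r is enclosed: Q_enc = Q·(r/R)³ = (-47.8 μC)·(0.0462 m/0.223 m)³ = -4.25×10^-7 C.
By Gauss's law, ∮E·dA = E·4πr² = Q_enc/ε₀.
E = |Q_enc|/(4πε₀r²) = (4.25e-7)/(4π·8.85×10^-12·(0.0462)²) = 1.79e6 N/C.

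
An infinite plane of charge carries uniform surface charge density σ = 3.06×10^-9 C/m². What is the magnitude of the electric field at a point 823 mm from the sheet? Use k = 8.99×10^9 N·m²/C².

E ≈ 173 N/C

Choose a cylindrical pillbox piercing the sheet, end faces (area A) parallel to it.
Only the two end caps contribute flux: Φ = 2EA. With Q_enc = σA, Gauss's law gives E = |σ|/(2ε₀).
E = 2πk|σ| = 2π(8.99×10^9)(3.06×10^-9) = 173 N/C.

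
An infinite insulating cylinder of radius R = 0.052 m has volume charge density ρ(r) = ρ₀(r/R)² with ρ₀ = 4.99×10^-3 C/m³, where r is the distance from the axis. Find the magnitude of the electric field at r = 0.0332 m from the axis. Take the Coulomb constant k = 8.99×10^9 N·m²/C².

Take a coaxial cylindrical Gaussian surface of radius r = 0.0332 m and length L (r < R).
Integrating ρ over the cross-section to radius r: λ_enc = (2πρ₀/R²) ∫₀^r r'^3 dr' = 2πρ₀ r^4/(4·R²) = 3.522×10^-6 C/m.
Applying ∮E·dA = Q_enc/ε₀ with the end caps contributing no flux:
E = 2k|λ_enc|/r = 2(8.99×10^9)(3.522×10^-6)/(0.0332) = 1.91e6 N/C.

1.91e6 V/m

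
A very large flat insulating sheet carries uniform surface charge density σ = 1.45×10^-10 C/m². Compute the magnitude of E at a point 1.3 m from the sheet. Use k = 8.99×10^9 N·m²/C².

|E| = 8.19 N/C

By planar symmetry E is perpendicular to the sheet and uniform; use a Gaussian pillbox with flat faces of area A on each side of the sheet.
Flux Φ = 2EA and Q_enc = σA, so 2EA = σA/ε₀ ⇒ E = |σ|/(2ε₀), independent of distance.
E = 2πk|σ| = 2π(8.99×10^9)(1.45×10^-10) = 8.19 N/C.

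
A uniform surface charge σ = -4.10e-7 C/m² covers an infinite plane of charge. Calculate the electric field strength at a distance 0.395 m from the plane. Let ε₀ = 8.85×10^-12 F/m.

By planar symmetry E is perpendicular to the sheet and uniform; use a Gaussian pillbox with flat faces of area A on each side of the sheet.
Only the two end caps contribute flux: Φ = 2EA. With Q_enc = σA, Gauss's law gives E = |σ|/(2ε₀).
E = |σ|/(2ε₀) = (4.10×10^-7)/(2·8.85×10^-12) = 2.32e4 N/C.

E = 2.32×10^4 N/C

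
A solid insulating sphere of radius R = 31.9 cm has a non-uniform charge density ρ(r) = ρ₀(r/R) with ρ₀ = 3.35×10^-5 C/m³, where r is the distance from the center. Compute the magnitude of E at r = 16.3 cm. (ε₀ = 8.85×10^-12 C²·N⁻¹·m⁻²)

|E| = 7.88×10^4 N/C

By spherical symmetry E is radial; choose a Gaussian sphere of radius r = 16.3 cm (r < R).
Q_enc = ∫₀^r ρ(r')·4πr'² dr' = (4πρ₀/R) ∫₀^r r'^3 dr' = 4πρ₀ r^4/(4·R) = 2.329×10^-7 C.
Applying ∮E·dA = Q_enc/ε₀ with Φ = E(4πr²):
E = |Q_enc|/(4πε₀r²) = (2.329e-7)/(4π·8.85×10^-12·(0.163)²) = 7.88e4 N/C.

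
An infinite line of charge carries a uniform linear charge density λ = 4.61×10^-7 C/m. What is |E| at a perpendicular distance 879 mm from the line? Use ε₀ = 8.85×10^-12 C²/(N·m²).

Coaxial Gaussian cylinder, radius r = 879 mm, length L.
Q_enc = λL, so λ_enc = 4.61×10^-7 C/m.
Gauss's law: E·2πrL = λ_enc L/ε₀.
E = |λ_enc|/(2πε₀r) = (4.61×10^-7)/(2π·8.85×10^-12·0.879) = 9.43×10^3 N/C.

|E| ≈ 9.43×10^3 N/C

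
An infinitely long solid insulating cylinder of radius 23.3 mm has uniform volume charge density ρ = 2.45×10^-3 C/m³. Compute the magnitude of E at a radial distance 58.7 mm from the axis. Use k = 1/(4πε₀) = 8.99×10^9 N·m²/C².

By cylindrical symmetry E is radial; use a coaxial Gaussian cylinder of radius 58.7 mm and length L (r > 23.3 mm, full cross-section enclosed).
λ_enc = ρ·πR² = (2.45e-3)π(0.0233)² = 4.179×10^-6 C/m.
By Gauss's law (flux through the curved wall only), E·2πrL = λ_enc L/ε₀.
E = 2k|λ_enc|/r = 2(8.99×10^9)(4.179e-6)/(0.0587) = 1.28×10^6 N/C.

E = 1.28×10^6 N/C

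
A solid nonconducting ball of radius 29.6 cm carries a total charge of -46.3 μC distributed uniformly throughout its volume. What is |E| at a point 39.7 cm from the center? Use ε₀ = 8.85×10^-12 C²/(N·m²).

E = 2.64e6 N/C

Take a concentric spherical Gaussian surface of radius r = 39.7 cm (r > R, so the entire charge is enclosed).
Q_enc = -46.3 μC = -4.63×10^-5 C.
Applying ∮E·dA = Q_enc/ε₀ with Φ = E(4πr²):
E = |Q_enc|/(4πε₀r²) = (4.63e-5)/(4π·8.85×10^-12·(0.397)²) = 2.64×10^6 N/C.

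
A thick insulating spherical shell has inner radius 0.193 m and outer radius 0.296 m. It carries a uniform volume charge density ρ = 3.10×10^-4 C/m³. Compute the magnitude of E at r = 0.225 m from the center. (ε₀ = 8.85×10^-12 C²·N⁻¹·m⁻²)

Take a concentric spherical Gaussian surface of radius r = 0.225 m (within the shell material, 0.193 m < r < 0.296 m).
Enclosed charge is the volume from a to r: Q_enc = (4π/3)ρ(r³ − a³) = 5.456×10^-6 C.
Since E is radial and uniform over the Gaussian sphere, Φ = E·4πr² = Q_enc/ε₀.
E = |Q_enc|/(4πε₀r²) = (5.456×10^-6)/(4π·8.85×10^-12·(0.225)²) = 9.69×10^5 N/C.

E ≈ 9.69e5 N/C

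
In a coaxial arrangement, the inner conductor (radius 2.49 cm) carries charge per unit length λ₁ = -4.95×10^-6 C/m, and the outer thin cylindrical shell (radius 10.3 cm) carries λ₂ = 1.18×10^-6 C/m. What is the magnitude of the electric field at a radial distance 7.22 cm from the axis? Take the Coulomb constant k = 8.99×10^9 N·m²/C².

Choose a coaxial cylinder of radius r = 7.22 cm (arbitrary length L) as the Gaussian surface (between the conductors, 2.49 cm < r < 10.3 cm).
Only the inner wire is enclosed; the outer shell contributes nothing inside itself. λ_enc = λ₁ = -4.95×10^-6 C/m.
Since E is radial and uniform over the curved surface, Φ = E·2πrL = Q_enc/ε₀ = λ_enc L/ε₀.
E = 2k|λ_enc|/r = 2(8.99×10^9)(4.95e-6)/(0.0722) = 1.23×10^6 N/C.

E = 1.23×10^6 N/C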